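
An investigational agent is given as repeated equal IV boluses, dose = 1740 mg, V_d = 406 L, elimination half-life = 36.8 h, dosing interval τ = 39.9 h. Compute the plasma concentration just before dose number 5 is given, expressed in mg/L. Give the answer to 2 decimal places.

3.64 mg/L

C₀ per dose = Dose / Vd = 1740 / 406 = 4.286 mg/L
k = ln2 / t½ = 0.693147 / 36.8 = 0.01884 h⁻¹
Fraction remaining after one interval: r = e^(−kτ) = e^(−0.01884 × 39.9) = 0.4716
Before dose 5, 4 doses have been given (aged 1τ, 2τ, 3τ, 4τ).
C_trough = C₀ × (r + r² + … + r^4) = C₀ × r(1−r^4)/(1−r)
        = 4.286 × 0.4716 × (1 − 0.04946) / (1 − 0.4716) = 3.636 mg/L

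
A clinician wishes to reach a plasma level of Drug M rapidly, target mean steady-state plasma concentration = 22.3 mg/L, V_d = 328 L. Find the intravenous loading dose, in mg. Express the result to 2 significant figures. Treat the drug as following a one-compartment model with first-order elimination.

7300 mg

LD = Css × Vd = 22.3 × 328 = 7314 mg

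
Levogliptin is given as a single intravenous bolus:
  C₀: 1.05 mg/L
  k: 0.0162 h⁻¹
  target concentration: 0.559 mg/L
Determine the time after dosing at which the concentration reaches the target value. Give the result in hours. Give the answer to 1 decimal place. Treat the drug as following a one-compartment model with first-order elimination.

t = ln(C₀ / C) / k = ln(1.050 / 0.559) / 0.01620
  = ln(1.878) / 0.01620 = 0.6302 / 0.01620 = 38.90 h

38.9 h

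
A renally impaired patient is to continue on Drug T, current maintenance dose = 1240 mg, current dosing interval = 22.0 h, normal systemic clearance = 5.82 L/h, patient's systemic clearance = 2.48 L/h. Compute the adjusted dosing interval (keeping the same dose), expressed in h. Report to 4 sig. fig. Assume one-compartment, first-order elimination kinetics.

To keep the same average steady-state level, dosing rate must scale with clearance.
CL ratio = 2.48 / 5.82 = 0.4261
New interval (same dose) = 22.0 / 0.4261 = 51.63 h

51.63 h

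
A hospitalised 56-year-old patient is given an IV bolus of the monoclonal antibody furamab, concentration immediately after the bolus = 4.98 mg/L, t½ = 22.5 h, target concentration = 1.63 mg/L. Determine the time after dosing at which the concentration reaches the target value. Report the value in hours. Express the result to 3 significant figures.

36.3 h

k = ln2 / t½ = 0.693147 / 22.5 = 0.03081 h⁻¹
t = ln(C₀ / C) / k = ln(4.980 / 1.63) / 0.03081
  = ln(3.055) / 0.03081 = 1.117 / 0.03081 = 36.25 h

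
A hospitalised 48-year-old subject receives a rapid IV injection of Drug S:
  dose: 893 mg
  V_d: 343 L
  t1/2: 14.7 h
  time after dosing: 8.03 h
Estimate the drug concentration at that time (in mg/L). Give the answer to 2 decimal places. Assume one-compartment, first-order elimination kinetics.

C₀ = Dose / Vd = 893.0 / 343 = 2.603 mg/L
k = ln2 / t½ = 0.693147 / 14.7 = 0.04715 h⁻¹
C = C₀ · e^(−k·t) = 2.603 × e^(−0.04715 × 8.03)
  = 2.603 × 0.6848 = 1.783 mg/L

1.78 mg/L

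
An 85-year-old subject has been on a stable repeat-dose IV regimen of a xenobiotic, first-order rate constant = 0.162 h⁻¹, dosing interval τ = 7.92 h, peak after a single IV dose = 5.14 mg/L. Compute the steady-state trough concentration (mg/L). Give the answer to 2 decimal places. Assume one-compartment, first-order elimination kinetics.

1.97 mg/L

e^(−kτ) = e^(−0.1620 × 7.92) = 0.2772
Accumulation ratio R = 1 / (1 − e^(−kτ)) = 1 / (1 − 0.2772) = 1.384
Steady-state trough = C₀ × R × e^(−kτ) = 5.14 × 1.384 × 0.2772 = 1.972 mg/L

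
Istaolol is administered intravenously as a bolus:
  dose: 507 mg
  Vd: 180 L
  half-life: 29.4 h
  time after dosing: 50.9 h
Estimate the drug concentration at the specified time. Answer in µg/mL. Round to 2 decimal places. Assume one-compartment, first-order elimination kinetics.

0.85 µg/mL

C₀ = Dose / Vd = 507.0 / 180 = 2.817 mg/L
k = ln2 / t½ = 0.693147 / 29.4 = 0.02358 h⁻¹
C = C₀ · e^(−k·t) = 2.817 × e^(−0.02358 × 50.9)
  = 2.817 × 0.3011 = 0.8482 mg/L
(0.8482 mg/L = 0.8482 µg/mL)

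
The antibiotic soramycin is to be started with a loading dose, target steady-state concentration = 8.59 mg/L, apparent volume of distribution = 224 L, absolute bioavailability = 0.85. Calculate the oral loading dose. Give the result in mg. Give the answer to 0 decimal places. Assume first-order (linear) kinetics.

LD = Css × Vd / F = 8.59 × 224 / 0.85 = 2264 mg

2264 mg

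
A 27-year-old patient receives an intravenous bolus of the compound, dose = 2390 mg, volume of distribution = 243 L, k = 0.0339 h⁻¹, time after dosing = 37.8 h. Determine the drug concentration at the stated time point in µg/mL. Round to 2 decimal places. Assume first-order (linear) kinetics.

2.73 µg/mL

C₀ = Dose / Vd = 2390 / 243 = 9.835 mg/L
C = C₀ · e^(−k·t) = 9.835 × e^(−0.03390 × 37.8)
  = 9.835 × 0.2776 = 2.730 mg/L
(2.730 mg/L = 2.730 µg/mL)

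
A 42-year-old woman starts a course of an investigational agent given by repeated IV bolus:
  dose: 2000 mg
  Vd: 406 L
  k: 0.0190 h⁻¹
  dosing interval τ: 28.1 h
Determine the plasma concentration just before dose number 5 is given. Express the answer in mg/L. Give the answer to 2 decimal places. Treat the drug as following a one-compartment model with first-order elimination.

6.16 mg/L

C₀ per dose = Dose / Vd = 2000 / 406 = 4.926 mg/L
Fraction remaining after one interval: r = e^(−kτ) = e^(−0.01900 × 28.1) = 0.5863
Before dose 5, 4 doses have been given (aged 1τ, 2τ, 3τ, 4τ).
C_trough = C₀ × (r + r² + … + r^4) = C₀ × r(1−r^4)/(1−r)
        = 4.926 × 0.5863 × (1 − 0.1182) / (1 − 0.5863) = 6.156 mg/L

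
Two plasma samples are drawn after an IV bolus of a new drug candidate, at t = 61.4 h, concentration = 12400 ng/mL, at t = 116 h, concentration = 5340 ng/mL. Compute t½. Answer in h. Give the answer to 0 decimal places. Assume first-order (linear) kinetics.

k = ln(C₁/C₂) / (t₂ − t₁) = ln(12400/5340) / (116 − 61.4)
  = 0.8425 / 54.60 = 0.01543 h⁻¹
t½ = ln2 / k = 0.693147 / 0.01543 = 44.92 h

45 h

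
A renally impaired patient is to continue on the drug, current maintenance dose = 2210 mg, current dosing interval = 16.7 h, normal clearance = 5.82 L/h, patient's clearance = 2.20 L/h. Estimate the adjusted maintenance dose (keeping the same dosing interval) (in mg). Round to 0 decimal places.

To keep the same average steady-state level, dosing rate must scale with clearance.
CL ratio = 2.20 / 5.82 = 0.3780
New dose (same interval) = 2210 × 0.3780 = 835.4 mg

835 mg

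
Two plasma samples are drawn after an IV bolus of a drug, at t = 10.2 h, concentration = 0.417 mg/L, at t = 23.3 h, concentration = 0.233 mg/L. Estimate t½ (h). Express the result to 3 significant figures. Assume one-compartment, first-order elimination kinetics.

15.6 h

k = ln(C₁/C₂) / (t₂ − t₁) = ln(0.417/0.233) / (23.3 − 10.2)
  = 0.5820 / 13.10 = 0.04443 h⁻¹
t½ = ln2 / k = 0.693147 / 0.04443 = 15.60 h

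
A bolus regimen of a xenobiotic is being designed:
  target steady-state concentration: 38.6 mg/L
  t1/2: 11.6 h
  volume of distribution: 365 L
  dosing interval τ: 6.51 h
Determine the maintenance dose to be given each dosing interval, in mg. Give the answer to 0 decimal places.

5481 mg

k = ln2 / t½ = 0.693147 / 11.6 = 0.05975 h⁻¹
CL = k × Vd = 0.05975 × 365 = 21.81 L/h
At steady state, Dose/τ = Css × CL.
Dose = Css × CL × τ = 38.6 × 21.81 × 6.51 = 5481 mg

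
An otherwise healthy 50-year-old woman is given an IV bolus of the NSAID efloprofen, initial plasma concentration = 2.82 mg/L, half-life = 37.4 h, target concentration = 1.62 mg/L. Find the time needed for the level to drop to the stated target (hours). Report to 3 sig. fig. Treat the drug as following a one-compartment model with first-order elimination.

29.9 h

k = ln2 / t½ = 0.693147 / 37.4 = 0.01853 h⁻¹
t = ln(C₀ / C) / k = ln(2.820 / 1.62) / 0.01853
  = ln(1.741) / 0.01853 = 0.5545 / 0.01853 = 29.92 h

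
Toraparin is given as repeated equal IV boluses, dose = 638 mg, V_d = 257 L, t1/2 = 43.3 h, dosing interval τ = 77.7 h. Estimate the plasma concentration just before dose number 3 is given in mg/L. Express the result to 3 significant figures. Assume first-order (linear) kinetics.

0.922 mg/L

C₀ per dose = Dose / Vd = 638 / 257 = 2.482 mg/L
k = ln2 / t½ = 0.693147 / 43.3 = 0.01601 h⁻¹
Fraction remaining after one interval: r = e^(−kτ) = e^(−0.01601 × 77.7) = 0.2882
Before dose 3, 2 doses have been given (aged 1τ, 2τ).
C_trough = C₀ × (r + r²) = 2.482 × (0.2882 + 0.08306) = 0.9215 mg/L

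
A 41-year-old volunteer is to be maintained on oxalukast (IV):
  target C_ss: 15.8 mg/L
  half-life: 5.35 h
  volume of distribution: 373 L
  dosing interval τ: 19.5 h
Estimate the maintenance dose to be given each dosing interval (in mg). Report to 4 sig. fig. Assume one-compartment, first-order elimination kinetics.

k = ln2 / t½ = 0.693147 / 5.35 = 0.1296 h⁻¹
CL = k × Vd = 0.1296 × 373 = 48.34 L/h
At steady state, Dose/τ = Css × CL.
Dose = Css × CL × τ = 15.8 × 48.34 × 19.5 = 14890 mg

14890 mg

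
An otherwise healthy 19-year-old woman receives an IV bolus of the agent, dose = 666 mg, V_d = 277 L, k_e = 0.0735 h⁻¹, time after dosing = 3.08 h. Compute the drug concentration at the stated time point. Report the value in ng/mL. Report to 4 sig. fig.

1917 ng/mL

C₀ = Dose / Vd = 666.0 / 277 = 2.404 mg/L
C = C₀ · e^(−k·t) = 2.404 × e^(−0.07350 × 3.08)
  = 2.404 × 0.7974 = 1.917 mg/L
Convert: 1.917 mg/L × 1000 = 1917 ng/mL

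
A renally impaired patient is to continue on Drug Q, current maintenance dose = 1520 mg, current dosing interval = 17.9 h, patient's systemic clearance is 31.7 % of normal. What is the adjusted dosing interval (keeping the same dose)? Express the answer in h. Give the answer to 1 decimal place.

To keep the same average steady-state level, dosing rate must scale with clearance.
CL ratio = 31.7 / 100 = 0.3170
New interval (same dose) = 17.9 / 0.3170 = 56.47 h

56.5 h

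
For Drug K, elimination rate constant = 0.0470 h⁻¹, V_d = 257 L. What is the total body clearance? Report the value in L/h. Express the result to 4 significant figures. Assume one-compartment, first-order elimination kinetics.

12.08 L/h

CL = k × Vd = 0.0470 × 257 = 12.08 L/h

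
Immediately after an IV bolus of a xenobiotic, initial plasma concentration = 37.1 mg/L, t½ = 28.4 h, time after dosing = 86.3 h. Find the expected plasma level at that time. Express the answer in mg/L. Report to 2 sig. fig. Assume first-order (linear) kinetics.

k = ln2 / t½ = 0.693147 / 28.4 = 0.02441 h⁻¹
C = C₀ · e^(−k·t) = 37.10 × e^(−0.02441 × 86.3)
  = 37.10 × 0.1217 = 4.515 mg/L

4.5 mg/L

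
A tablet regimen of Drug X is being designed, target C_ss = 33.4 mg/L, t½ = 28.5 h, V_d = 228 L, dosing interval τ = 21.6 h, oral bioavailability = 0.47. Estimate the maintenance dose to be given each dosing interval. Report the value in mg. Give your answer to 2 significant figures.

k = ln2 / t½ = 0.693147 / 28.5 = 0.02432 h⁻¹
CL = k × Vd = 0.02432 × 228 = 5.545 L/h
At steady state, F × (Dose/τ) = Css × CL.
Dose = Css × CL × τ / F = 33.4 × 5.545 × 21.6 / 0.47 = 8511 mg

8500 mg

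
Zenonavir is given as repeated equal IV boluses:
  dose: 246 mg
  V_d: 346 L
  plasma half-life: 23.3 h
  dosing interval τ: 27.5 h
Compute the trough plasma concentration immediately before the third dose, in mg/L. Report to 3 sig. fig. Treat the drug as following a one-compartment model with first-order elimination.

C₀ per dose = Dose / Vd = 246 / 346 = 0.7110 mg/L
k = ln2 / t½ = 0.693147 / 23.3 = 0.02975 h⁻¹
Fraction remaining after one interval: r = e^(−kτ) = e^(−0.02975 × 27.5) = 0.4413
Before dose 3, 2 doses have been given (aged 1τ, 2τ).
C_trough = C₀ × (r + r²) = 0.7110 × (0.4413 + 0.1947) = 0.4522 mg/L

0.452 mg/L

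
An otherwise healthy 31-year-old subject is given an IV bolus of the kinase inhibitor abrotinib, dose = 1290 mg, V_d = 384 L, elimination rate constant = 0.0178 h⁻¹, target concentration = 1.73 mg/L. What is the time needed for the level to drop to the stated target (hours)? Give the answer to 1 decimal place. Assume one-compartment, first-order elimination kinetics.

C₀ = Dose / Vd = 1290 / 384 = 3.359 mg/L
t = ln(C₀ / C) / k = ln(3.359 / 1.73) / 0.01780
  = ln(1.942) / 0.01780 = 0.6637 / 0.01780 = 37.29 h

37.3 h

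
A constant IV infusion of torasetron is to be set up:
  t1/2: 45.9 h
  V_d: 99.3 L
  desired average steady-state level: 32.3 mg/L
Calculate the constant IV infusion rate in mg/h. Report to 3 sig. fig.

k = ln2 / t½ = 0.693147 / 45.9 = 0.01510 h⁻¹
CL = k × Vd = 0.01510 × 99.3 = 1.499 L/h
At steady state, infusion rate R₀ = Css × CL = 32.3 × 1.499 = 48.42 mg/h

48.4 mg/h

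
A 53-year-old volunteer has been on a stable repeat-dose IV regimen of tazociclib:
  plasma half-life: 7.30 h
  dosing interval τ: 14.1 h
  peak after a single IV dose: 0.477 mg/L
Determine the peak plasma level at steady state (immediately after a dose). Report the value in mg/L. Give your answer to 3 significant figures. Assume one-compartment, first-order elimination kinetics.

0.646 mg/L

k = ln2 / t½ = 0.693147 / 7.30 = 0.09495 h⁻¹
e^(−kτ) = e^(−0.09495 × 14.1) = 0.2622
Accumulation ratio R = 1 / (1 − e^(−kτ)) = 1 / (1 − 0.2622) = 1.355
Steady-state peak = C₀ × R = 0.477 × 1.355 = 0.6463 mg/L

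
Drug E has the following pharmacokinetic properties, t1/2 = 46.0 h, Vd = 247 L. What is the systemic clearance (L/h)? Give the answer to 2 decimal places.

k = ln2 / t½ = 0.693147 / 46.0 = 0.01507 h⁻¹
CL = k × Vd = 0.01507 × 247 = 3.722 L/h

3.72 L/h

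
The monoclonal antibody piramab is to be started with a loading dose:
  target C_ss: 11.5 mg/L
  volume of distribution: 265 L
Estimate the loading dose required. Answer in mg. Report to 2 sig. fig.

3000 mg

LD = Css × Vd = 11.5 × 265 = 3048 mg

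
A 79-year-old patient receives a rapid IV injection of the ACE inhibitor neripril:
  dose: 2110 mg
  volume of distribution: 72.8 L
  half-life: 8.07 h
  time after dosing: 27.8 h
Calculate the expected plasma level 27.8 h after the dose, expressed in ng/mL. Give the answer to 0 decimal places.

2662 ng/mL

C₀ = Dose / Vd = 2110 / 72.8 = 28.98 mg/L
k = ln2 / t½ = 0.693147 / 8.07 = 0.08589 h⁻¹
C = C₀ · e^(−k·t) = 28.98 × e^(−0.08589 × 27.8)
  = 28.98 × 0.09184 = 2.662 mg/L
Convert: 2.662 mg/L × 1000 = 2662 ng/mL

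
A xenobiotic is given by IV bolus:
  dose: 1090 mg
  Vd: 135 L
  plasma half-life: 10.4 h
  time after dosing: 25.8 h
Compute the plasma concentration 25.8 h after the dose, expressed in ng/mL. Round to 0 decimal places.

1446 ng/mL

C₀ = Dose / Vd = 1090 / 135 = 8.074 mg/L
k = ln2 / t½ = 0.693147 / 10.4 = 0.06665 h⁻¹
C = C₀ · e^(−k·t) = 8.074 × e^(−0.06665 × 25.8)
  = 8.074 × 0.1791 = 1.446 mg/L
Convert: 1.446 mg/L × 1000 = 1446 ng/mL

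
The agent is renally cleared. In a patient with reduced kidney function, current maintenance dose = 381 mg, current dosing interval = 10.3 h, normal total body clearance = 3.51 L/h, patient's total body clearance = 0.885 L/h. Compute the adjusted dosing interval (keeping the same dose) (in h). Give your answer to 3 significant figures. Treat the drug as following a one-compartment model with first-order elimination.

40.9 h

To keep the same average steady-state level, dosing rate must scale with clearance.
CL ratio = 0.885 / 3.51 = 0.2521
New interval (same dose) = 10.3 / 0.2521 = 40.86 h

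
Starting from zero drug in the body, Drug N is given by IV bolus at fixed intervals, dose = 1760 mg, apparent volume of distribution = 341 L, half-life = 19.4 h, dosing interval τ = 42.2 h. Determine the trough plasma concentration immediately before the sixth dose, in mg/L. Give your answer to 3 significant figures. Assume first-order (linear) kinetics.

C₀ per dose = Dose / Vd = 1760 / 341 = 5.161 mg/L
k = ln2 / t½ = 0.693147 / 19.4 = 0.03573 h⁻¹
Fraction remaining after one interval: r = e^(−kτ) = e^(−0.03573 × 42.2) = 0.2214
Before dose 6, 5 doses have been given (aged 1τ, 2τ, 3τ, 4τ, 5τ).
C_trough = C₀ × (r + r² + … + r^5) = C₀ × r(1−r^5)/(1−r)
        = 5.161 × 0.2214 × (1 − 0.0005320) / (1 − 0.2214) = 1.467 mg/L

1.47 mg/L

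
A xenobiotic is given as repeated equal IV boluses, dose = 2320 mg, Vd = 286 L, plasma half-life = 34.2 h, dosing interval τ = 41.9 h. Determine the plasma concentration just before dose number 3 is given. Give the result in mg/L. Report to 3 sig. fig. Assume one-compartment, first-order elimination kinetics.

C₀ per dose = Dose / Vd = 2320 / 286 = 8.112 mg/L
k = ln2 / t½ = 0.693147 / 34.2 = 0.02027 h⁻¹
Fraction remaining after one interval: r = e^(−kτ) = e^(−0.02027 × 41.9) = 0.4277
Before dose 3, 2 doses have been given (aged 1τ, 2τ).
C_trough = C₀ × (r + r²) = 8.112 × (0.4277 + 0.1829) = 4.953 mg/L

4.95 mg/L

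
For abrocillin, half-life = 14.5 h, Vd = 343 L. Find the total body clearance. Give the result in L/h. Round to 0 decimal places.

k = ln2 / t½ = 0.693147 / 14.5 = 0.04780 h⁻¹
CL = k × Vd = 0.04780 × 343 = 16.40 L/h

16 L/h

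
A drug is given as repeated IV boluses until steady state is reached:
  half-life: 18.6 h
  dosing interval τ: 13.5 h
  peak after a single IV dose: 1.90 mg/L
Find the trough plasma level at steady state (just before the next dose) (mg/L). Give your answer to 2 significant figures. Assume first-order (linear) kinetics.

2.9 mg/L

k = ln2 / t½ = 0.693147 / 18.6 = 0.03727 h⁻¹
e^(−kτ) = e^(−0.03727 × 13.5) = 0.6046
Accumulation ratio R = 1 / (1 − e^(−kτ)) = 1 / (1 − 0.6046) = 2.529
Steady-state trough = C₀ × R × e^(−kτ) = 1.90 × 2.529 × 0.6046 = 2.905 mg/L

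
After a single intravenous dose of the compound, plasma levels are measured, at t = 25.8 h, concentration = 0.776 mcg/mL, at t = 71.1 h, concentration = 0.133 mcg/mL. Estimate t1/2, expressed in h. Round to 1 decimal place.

k = ln(C₁/C₂) / (t₂ − t₁) = ln(0.776/0.133) / (71.1 − 25.8)
  = 1.764 / 45.30 = 0.03894 h⁻¹
t½ = ln2 / k = 0.693147 / 0.03894 = 17.80 h

17.8 h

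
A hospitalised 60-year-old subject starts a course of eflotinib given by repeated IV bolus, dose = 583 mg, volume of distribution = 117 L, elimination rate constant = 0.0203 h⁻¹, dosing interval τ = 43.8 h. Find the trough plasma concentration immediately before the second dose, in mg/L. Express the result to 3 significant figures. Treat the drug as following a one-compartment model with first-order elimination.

C₀ per dose = Dose / Vd = 583 / 117 = 4.983 mg/L
Fraction remaining after one interval: r = e^(−kτ) = e^(−0.02030 × 43.8) = 0.4110
Before dose 2, 1 dose has been given (aged 1τ).
C_trough = C₀ × r = 4.983 × 0.4110 = 2.048 mg/L

2.05 mg/L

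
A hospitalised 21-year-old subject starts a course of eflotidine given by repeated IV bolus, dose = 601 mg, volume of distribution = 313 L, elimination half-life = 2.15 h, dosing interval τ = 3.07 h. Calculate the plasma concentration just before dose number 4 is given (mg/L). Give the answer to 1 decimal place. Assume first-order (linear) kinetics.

C₀ per dose = Dose / Vd = 601 / 313 = 1.920 mg/L
k = ln2 / t½ = 0.693147 / 2.15 = 0.3224 h⁻¹
Fraction remaining after one interval: r = e^(−kτ) = e^(−0.3224 × 3.07) = 0.3717
Before dose 4, 3 doses have been given (aged 1τ, 2τ, 3τ).
C_trough = C₀ × (r + r² + … + r^3) = C₀ × r(1−r^3)/(1−r)
        = 1.920 × 0.3717 × (1 − 0.05135) / (1 − 0.3717) = 1.078 mg/L

1.1 mg/L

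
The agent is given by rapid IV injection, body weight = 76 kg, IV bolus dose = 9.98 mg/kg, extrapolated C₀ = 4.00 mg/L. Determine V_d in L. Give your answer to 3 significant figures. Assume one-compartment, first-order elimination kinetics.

Dose = 9.98 × 76 = 758.5 mg
Vd = Dose / C₀ = 758.5 / 4.00 = 189.6 L

190 L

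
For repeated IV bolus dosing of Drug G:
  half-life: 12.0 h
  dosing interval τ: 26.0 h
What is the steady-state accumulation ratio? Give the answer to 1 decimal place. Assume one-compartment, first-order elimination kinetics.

1.3

k = ln2 / t½ = 0.693147 / 12.0 = 0.05776 h⁻¹
e^(−kτ) = e^(−0.05776 × 26.0) = 0.2227
Accumulation ratio R = 1 / (1 − e^(−kτ)) = 1 / (1 − 0.2227) = 1.287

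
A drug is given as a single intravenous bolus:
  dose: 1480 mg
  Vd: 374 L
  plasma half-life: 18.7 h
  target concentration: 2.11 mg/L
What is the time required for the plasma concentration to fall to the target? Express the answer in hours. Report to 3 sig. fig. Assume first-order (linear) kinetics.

17.0 h

C₀ = Dose / Vd = 1480 / 374 = 3.957 mg/L
k = ln2 / t½ = 0.693147 / 18.7 = 0.03707 h⁻¹
t = ln(C₀ / C) / k = ln(3.957 / 2.11) / 0.03707
  = ln(1.875) / 0.03707 = 0.6286 / 0.03707 = 16.96 h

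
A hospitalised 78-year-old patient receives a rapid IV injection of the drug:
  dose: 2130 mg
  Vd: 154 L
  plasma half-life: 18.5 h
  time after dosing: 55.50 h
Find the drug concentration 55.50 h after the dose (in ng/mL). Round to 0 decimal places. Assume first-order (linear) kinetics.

1729 ng/mL

C₀ = Dose / Vd = 2130 / 154 = 13.83 mg/L
k = ln2 / t½ = 0.693147 / 18.5 = 0.03747 h⁻¹
t / t½ = 55.50 / 18.5 = 3 half-lives
C = C₀ × (1/2)^3 = 13.83 × 0.1250 = 1.729 mg/L
Convert: 1.729 mg/L × 1000 = 1729 ng/mL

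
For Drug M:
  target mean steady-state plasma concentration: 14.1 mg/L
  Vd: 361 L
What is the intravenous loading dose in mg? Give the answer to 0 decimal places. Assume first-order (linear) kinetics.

LD = Css × Vd = 14.1 × 361 = 5090 mg

5090 mg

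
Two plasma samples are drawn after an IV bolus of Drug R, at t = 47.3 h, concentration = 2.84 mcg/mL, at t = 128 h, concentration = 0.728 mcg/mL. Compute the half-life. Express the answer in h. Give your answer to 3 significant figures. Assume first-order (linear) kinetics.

k = ln(C₁/C₂) / (t₂ − t₁) = ln(2.84/0.728) / (128 − 47.3)
  = 1.361 / 80.70 = 0.01686 h⁻¹
t½ = ln2 / k = 0.693147 / 0.01686 = 41.11 h

41.1 h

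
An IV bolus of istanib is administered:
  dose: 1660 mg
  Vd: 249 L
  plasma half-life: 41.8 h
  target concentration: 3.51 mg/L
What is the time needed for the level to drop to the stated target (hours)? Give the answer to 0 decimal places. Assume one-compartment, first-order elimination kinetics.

39 h

C₀ = Dose / Vd = 1660 / 249 = 6.667 mg/L
k = ln2 / t½ = 0.693147 / 41.8 = 0.01658 h⁻¹
t = ln(C₀ / C) / k = ln(6.667 / 3.51) / 0.01658
  = ln(1.899) / 0.01658 = 0.6413 / 0.01658 = 38.68 h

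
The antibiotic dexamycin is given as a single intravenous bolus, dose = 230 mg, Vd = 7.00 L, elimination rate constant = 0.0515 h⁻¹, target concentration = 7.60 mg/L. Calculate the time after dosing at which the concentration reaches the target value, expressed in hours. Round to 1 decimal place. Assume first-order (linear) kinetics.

C₀ = Dose / Vd = 230.0 / 7.00 = 32.86 mg/L
t = ln(C₀ / C) / k = ln(32.86 / 7.60) / 0.05150
  = ln(4.324) / 0.05150 = 1.464 / 0.05150 = 28.43 h

28.4 h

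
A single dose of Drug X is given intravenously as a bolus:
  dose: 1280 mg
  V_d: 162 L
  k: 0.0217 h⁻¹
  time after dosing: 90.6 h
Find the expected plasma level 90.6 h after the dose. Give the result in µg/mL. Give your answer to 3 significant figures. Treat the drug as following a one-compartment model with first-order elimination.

1.11 µg/mL

C₀ = Dose / Vd = 1280 / 162 = 7.901 mg/L
C = C₀ · e^(−k·t) = 7.901 × e^(−0.02170 × 90.6)
  = 7.901 × 0.1400 = 1.106 mg/L
(1.106 mg/L = 1.106 µg/mL)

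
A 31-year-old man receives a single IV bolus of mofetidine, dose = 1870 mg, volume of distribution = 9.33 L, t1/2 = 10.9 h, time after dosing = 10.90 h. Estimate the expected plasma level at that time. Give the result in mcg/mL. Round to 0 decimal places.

100 mcg/mL

C₀ = Dose / Vd = 1870 / 9.33 = 200.4 mg/L
k = ln2 / t½ = 0.693147 / 10.9 = 0.06359 h⁻¹
t / t½ = 10.90 / 10.9 = 1 half-lives
C = C₀ × (1/2)^1 = 200.4 × 0.5000 = 100.2 mg/L
(100.2 mg/L = 100.2 mcg/mL)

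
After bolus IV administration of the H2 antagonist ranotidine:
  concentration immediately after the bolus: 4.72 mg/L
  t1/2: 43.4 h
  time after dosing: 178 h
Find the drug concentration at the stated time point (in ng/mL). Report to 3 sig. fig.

275 ng/mL

k = ln2 / t½ = 0.693147 / 43.4 = 0.01597 h⁻¹
C = C₀ · e^(−k·t) = 4.720 × e^(−0.01597 × 178)
  = 4.720 × 0.05827 = 0.2750 mg/L
Convert: 0.2750 mg/L × 1000 = 275.0 ng/mL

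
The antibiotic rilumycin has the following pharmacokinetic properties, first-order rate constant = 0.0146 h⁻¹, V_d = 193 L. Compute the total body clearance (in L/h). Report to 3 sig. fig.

2.82 L/h

CL = k × Vd = 0.0146 × 193 = 2.818 L/h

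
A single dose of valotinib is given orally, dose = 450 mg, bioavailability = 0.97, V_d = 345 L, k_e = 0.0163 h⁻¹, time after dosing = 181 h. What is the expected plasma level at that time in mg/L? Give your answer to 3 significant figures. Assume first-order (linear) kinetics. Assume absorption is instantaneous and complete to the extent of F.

0.0662 mg/L

Amount reaching circulation = F × Dose = 0.97 × 450.0 = 436.5 mg
C₀ = F·Dose / Vd = 436.5 / 345 = 1.265 mg/L
C = C₀ · e^(−k·t) = 1.265 × e^(−0.01630 × 181)
  = 1.265 × 0.05232 = 0.06618 mg/L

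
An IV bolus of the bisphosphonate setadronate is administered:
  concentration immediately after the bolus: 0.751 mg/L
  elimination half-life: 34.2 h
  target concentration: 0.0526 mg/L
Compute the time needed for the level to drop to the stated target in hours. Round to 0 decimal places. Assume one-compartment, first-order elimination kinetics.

131 h

k = ln2 / t½ = 0.693147 / 34.2 = 0.02027 h⁻¹
t = ln(C₀ / C) / k = ln(0.7510 / 0.0526) / 0.02027
  = ln(14.28) / 0.02027 = 2.659 / 0.02027 = 131.2 h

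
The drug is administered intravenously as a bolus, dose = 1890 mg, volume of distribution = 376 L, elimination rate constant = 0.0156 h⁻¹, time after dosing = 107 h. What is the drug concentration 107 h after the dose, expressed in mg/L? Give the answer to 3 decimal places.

C₀ = Dose / Vd = 1890 / 376 = 5.027 mg/L
C = C₀ · e^(−k·t) = 5.027 × e^(−0.01560 × 107)
  = 5.027 × 0.1884 = 0.9471 mg/L

0.947 mg/L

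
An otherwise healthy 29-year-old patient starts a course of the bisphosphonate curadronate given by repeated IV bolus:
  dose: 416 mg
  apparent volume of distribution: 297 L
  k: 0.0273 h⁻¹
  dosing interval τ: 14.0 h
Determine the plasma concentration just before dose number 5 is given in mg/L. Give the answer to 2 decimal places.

C₀ per dose = Dose / Vd = 416 / 297 = 1.401 mg/L
Fraction remaining after one interval: r = e^(−kτ) = e^(−0.02730 × 14.0) = 0.6824
Before dose 5, 4 doses have been given (aged 1τ, 2τ, 3τ, 4τ).
C_trough = C₀ × (r + r² + … + r^4) = C₀ × r(1−r^4)/(1−r)
        = 1.401 × 0.6824 × (1 − 0.2168) / (1 − 0.6824) = 2.358 mg/L

2.36 mg/L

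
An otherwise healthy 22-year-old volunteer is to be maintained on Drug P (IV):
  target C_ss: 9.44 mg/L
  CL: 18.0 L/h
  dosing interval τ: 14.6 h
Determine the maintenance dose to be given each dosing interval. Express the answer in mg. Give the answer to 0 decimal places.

At steady state, Dose/τ = Css × CL.
Dose = Css × CL × τ = 9.44 × 18.00 × 14.6 = 2481 mg

2481 mg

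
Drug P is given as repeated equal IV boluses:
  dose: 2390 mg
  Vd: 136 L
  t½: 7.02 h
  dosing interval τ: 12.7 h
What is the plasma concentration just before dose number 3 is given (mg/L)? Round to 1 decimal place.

6.4 mg/L

C₀ per dose = Dose / Vd = 2390 / 136 = 17.57 mg/L
k = ln2 / t½ = 0.693147 / 7.02 = 0.09874 h⁻¹
Fraction remaining after one interval: r = e^(−kτ) = e^(−0.09874 × 12.7) = 0.2854
Before dose 3, 2 doses have been given (aged 1τ, 2τ).
C_trough = C₀ × (r + r²) = 17.57 × (0.2854 + 0.08145) = 6.446 mg/L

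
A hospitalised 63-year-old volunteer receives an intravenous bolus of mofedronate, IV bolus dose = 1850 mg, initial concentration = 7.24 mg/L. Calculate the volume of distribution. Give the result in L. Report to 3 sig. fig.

Vd = Dose / C₀ = 1850 / 7.24 = 255.5 L

256 L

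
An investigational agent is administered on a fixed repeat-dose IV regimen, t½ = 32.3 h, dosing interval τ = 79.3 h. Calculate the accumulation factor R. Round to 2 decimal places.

k = ln2 / t½ = 0.693147 / 32.3 = 0.02146 h⁻¹
e^(−kτ) = e^(−0.02146 × 79.3) = 0.1824
Accumulation ratio R = 1 / (1 − e^(−kτ)) = 1 / (1 − 0.1824) = 1.223

1.22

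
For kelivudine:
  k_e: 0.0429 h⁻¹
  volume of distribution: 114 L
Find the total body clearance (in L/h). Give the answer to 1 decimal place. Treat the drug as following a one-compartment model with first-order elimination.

CL = k × Vd = 0.0429 × 114 = 4.891 L/h

4.9 L/h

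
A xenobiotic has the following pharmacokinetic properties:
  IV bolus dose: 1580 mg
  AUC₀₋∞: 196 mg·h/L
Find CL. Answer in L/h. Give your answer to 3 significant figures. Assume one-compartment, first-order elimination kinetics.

CL = Dose / AUC = 1580 / 196 = 8.061 L/h

8.06 L/h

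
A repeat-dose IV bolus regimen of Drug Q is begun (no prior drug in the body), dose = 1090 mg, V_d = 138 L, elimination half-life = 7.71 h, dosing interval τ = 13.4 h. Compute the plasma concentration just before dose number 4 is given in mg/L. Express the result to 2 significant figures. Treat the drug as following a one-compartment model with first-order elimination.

C₀ per dose = Dose / Vd = 1090 / 138 = 7.899 mg/L
k = ln2 / t½ = 0.693147 / 7.71 = 0.08990 h⁻¹
Fraction remaining after one interval: r = e^(−kτ) = e^(−0.08990 × 13.4) = 0.2998
Before dose 4, 3 doses have been given (aged 1τ, 2τ, 3τ).
C_trough = C₀ × (r + r² + … + r^3) = C₀ × r(1−r^3)/(1−r)
        = 7.899 × 0.2998 × (1 − 0.02695) / (1 − 0.2998) = 3.291 mg/L

3.3 mg/L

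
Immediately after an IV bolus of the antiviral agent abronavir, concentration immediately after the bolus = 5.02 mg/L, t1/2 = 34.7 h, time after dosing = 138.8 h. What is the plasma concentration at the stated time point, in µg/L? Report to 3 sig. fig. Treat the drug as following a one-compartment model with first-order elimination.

k = ln2 / t½ = 0.693147 / 34.7 = 0.01998 h⁻¹
t / t½ = 138.8 / 34.7 = 4 half-lives
C = C₀ × (1/2)^4 = 5.020 × 0.06250 = 0.3138 mg/L
Convert: 0.3138 mg/L × 1000 = 313.8 µg/L

314 µg/L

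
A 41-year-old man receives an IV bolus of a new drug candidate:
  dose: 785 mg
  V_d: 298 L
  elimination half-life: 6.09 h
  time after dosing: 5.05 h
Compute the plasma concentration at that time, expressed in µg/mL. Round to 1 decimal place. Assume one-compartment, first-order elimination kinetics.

C₀ = Dose / Vd = 785.0 / 298 = 2.634 mg/L
k = ln2 / t½ = 0.693147 / 6.09 = 0.1138 h⁻¹
C = C₀ · e^(−k·t) = 2.634 × e^(−0.1138 × 5.05)
  = 2.634 × 0.5629 = 1.483 mg/L
(1.483 mg/L = 1.483 µg/mL)

1.5 µg/mL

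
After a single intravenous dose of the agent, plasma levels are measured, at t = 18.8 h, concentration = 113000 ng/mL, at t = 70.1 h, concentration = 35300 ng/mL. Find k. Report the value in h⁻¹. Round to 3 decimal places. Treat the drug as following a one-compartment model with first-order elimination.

k = ln(C₁/C₂) / (t₂ − t₁) = ln(113000/35300) / (70.1 − 18.8)
  = 1.164 / 51.30 = 0.02269 h⁻¹

0.023 h⁻¹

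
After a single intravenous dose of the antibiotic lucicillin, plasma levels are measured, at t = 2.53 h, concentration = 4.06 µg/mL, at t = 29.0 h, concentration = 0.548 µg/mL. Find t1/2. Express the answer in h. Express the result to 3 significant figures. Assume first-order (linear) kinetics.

k = ln(C₁/C₂) / (t₂ − t₁) = ln(4.06/0.548) / (29.0 − 2.53)
  = 2.003 / 26.47 = 0.07567 h⁻¹
t½ = ln2 / k = 0.693147 / 0.07567 = 9.160 h

9.16 h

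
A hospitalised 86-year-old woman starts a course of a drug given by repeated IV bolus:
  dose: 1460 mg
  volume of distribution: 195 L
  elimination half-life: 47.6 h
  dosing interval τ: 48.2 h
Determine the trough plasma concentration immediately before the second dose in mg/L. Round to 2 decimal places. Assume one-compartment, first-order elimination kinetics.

3.71 mg/L

C₀ per dose = Dose / Vd = 1460 / 195 = 7.487 mg/L
k = ln2 / t½ = 0.693147 / 47.6 = 0.01456 h⁻¹
Fraction remaining after one interval: r = e^(−kτ) = e^(−0.01456 × 48.2) = 0.4957
Before dose 2, 1 dose has been given (aged 1τ).
C_trough = C₀ × r = 7.487 × 0.4957 = 3.711 mg/L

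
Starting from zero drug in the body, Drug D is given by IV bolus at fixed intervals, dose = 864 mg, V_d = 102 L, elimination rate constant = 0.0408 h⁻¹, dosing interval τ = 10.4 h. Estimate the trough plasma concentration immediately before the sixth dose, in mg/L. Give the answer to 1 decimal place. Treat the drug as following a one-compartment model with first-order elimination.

14.1 mg/L

C₀ per dose = Dose / Vd = 864 / 102 = 8.471 mg/L
Fraction remaining after one interval: r = e^(−kτ) = e^(−0.04080 × 10.4) = 0.6542
Before dose 6, 5 doses have been given (aged 1τ, 2τ, 3τ, 4τ, 5τ).
C_trough = C₀ × (r + r² + … + r^5) = C₀ × r(1−r^5)/(1−r)
        = 8.471 × 0.6542 × (1 − 0.1198) / (1 − 0.6542) = 14.11 mg/L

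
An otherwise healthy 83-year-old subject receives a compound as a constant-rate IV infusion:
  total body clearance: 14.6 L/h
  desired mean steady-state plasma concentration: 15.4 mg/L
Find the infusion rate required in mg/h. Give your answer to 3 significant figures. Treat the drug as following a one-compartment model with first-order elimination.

225 mg/h

At steady state, infusion rate R₀ = Css × CL = 15.4 × 14.60 = 224.8 mg/h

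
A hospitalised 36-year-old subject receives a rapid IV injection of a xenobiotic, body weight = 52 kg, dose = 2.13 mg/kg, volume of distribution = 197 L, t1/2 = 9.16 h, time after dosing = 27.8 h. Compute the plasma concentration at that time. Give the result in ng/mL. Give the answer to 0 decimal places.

69 ng/mL

Total dose = 2.13 × 52 = 110.8 mg
C₀ = Dose / Vd = 110.8 / 197 = 0.5624 mg/L
k = ln2 / t½ = 0.693147 / 9.16 = 0.07567 h⁻¹
C = C₀ · e^(−k·t) = 0.5624 × e^(−0.07567 × 27.8)
  = 0.5624 × 0.1220 = 0.06861 mg/L
Convert: 0.06861 mg/L × 1000 = 68.61 ng/mL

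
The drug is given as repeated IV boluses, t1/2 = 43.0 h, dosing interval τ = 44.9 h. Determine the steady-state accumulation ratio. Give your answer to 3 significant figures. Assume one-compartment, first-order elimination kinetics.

1.94

k = ln2 / t½ = 0.693147 / 43.0 = 0.01612 h⁻¹
e^(−kτ) = e^(−0.01612 × 44.9) = 0.4849
Accumulation ratio R = 1 / (1 − e^(−kτ)) = 1 / (1 − 0.4849) = 1.941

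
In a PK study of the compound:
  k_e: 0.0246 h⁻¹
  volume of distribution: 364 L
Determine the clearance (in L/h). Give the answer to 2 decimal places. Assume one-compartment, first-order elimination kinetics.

8.95 L/h

CL = k × Vd = 0.0246 × 364 = 8.954 L/h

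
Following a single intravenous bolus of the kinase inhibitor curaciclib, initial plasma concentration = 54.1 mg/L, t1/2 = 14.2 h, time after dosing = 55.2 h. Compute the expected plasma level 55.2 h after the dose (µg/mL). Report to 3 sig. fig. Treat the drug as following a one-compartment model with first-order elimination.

k = ln2 / t½ = 0.693147 / 14.2 = 0.04881 h⁻¹
C = C₀ · e^(−k·t) = 54.10 × e^(−0.04881 × 55.2)
  = 54.10 × 0.06759 = 3.657 mg/L
(3.657 mg/L = 3.657 µg/mL)

3.66 µg/mL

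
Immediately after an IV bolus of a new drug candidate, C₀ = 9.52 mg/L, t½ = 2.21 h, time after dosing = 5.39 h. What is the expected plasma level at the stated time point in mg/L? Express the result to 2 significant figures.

1.8 mg/L

k = ln2 / t½ = 0.693147 / 2.21 = 0.3136 h⁻¹
C = C₀ · e^(−k·t) = 9.520 × e^(−0.3136 × 5.39)
  = 9.520 × 0.1845 = 1.756 mg/L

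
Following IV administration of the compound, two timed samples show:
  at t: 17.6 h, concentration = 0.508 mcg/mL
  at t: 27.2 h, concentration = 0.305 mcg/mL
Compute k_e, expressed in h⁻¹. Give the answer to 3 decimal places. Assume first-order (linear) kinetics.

k = ln(C₁/C₂) / (t₂ − t₁) = ln(0.508/0.305) / (27.2 − 17.6)
  = 0.5102 / 9.600 = 0.05315 h⁻¹

0.053 h⁻¹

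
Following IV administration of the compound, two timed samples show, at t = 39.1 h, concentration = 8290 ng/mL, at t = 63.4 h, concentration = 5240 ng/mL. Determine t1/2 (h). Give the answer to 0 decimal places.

k = ln(C₁/C₂) / (t₂ − t₁) = ln(8290/5240) / (63.4 − 39.1)
  = 0.4587 / 24.30 = 0.01888 h⁻¹
t½ = ln2 / k = 0.693147 / 0.01888 = 36.71 h

37 h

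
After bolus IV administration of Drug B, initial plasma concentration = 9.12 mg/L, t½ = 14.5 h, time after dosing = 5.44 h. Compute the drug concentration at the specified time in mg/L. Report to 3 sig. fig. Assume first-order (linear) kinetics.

7.03 mg/L

k = ln2 / t½ = 0.693147 / 14.5 = 0.04780 h⁻¹
C = C₀ · e^(−k·t) = 9.120 × e^(−0.04780 × 5.44)
  = 9.120 × 0.7710 = 7.032 mg/L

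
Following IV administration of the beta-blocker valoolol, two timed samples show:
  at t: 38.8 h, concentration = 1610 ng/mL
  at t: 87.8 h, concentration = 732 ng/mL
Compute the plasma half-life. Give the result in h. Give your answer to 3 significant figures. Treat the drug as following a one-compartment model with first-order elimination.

k = ln(C₁/C₂) / (t₂ − t₁) = ln(1610/732) / (87.8 − 38.8)
  = 0.7882 / 49.00 = 0.01609 h⁻¹
t½ = ln2 / k = 0.693147 / 0.01609 = 43.08 h

43.1 h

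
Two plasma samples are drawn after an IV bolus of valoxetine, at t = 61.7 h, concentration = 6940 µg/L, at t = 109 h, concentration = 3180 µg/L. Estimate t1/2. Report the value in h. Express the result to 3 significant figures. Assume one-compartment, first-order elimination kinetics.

42.0 h

k = ln(C₁/C₂) / (t₂ − t₁) = ln(6940/3180) / (109 − 61.7)
  = 0.7804 / 47.30 = 0.01650 h⁻¹
t½ = ln2 / k = 0.693147 / 0.01650 = 42.01 h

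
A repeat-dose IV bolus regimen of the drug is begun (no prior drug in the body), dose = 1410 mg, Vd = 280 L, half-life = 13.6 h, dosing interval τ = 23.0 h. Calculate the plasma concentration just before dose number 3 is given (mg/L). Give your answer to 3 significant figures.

C₀ per dose = Dose / Vd = 1410 / 280 = 5.036 mg/L
k = ln2 / t½ = 0.693147 / 13.6 = 0.05097 h⁻¹
Fraction remaining after one interval: r = e^(−kτ) = e^(−0.05097 × 23.0) = 0.3097
Before dose 3, 2 doses have been given (aged 1τ, 2τ).
C_trough = C₀ × (r + r²) = 5.036 × (0.3097 + 0.09591) = 2.043 mg/L

2.04 mg/L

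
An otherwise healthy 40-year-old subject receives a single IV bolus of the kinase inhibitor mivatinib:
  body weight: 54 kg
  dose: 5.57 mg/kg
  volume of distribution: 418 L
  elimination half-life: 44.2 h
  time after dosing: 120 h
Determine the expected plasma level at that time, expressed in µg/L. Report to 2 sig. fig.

110 µg/L

Total dose = 5.57 × 54 = 300.8 mg
C₀ = Dose / Vd = 300.8 / 418 = 0.7196 mg/L
k = ln2 / t½ = 0.693147 / 44.2 = 0.01568 h⁻¹
C = C₀ · e^(−k·t) = 0.7196 × e^(−0.01568 × 120)
  = 0.7196 × 0.1523 = 0.1096 mg/L
Convert: 0.1096 mg/L × 1000 = 109.6 µg/L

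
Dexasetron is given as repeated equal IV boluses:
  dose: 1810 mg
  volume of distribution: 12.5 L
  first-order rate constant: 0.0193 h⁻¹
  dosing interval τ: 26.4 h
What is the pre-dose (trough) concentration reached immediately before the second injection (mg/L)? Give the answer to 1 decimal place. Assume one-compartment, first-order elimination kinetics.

87.0 mg/L

C₀ per dose = Dose / Vd = 1810 / 12.5 = 144.8 mg/L
Fraction remaining after one interval: r = e^(−kτ) = e^(−0.01930 × 26.4) = 0.6008
Before dose 2, 1 dose has been given (aged 1τ).
C_trough = C₀ × r = 144.8 × 0.6008 = 87.00 mg/L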